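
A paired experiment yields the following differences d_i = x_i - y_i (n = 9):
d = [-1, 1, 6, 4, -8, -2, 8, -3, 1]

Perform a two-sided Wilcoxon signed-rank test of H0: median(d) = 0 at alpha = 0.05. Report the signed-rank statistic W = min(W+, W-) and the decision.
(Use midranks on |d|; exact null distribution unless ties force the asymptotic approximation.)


Step 1: Drop any zero differences (none here) and take |d_i|.
|d| = [1, 1, 6, 4, 8, 2, 8, 3, 1]
Step 2: Midrank |d_i| (ties get averaged ranks).
ranks: |1|->2, |1|->2, |6|->7, |4|->6, |8|->8.5, |2|->4, |8|->8.5, |3|->5, |1|->2
Step 3: Attach original signs; sum ranks with positive sign and with negative sign.
W+ = 2 + 7 + 6 + 8.5 + 2 = 25.5
W- = 2 + 8.5 + 4 + 5 = 19.5
(Check: W+ + W- = 45 should equal n(n+1)/2 = 45.)
Step 4: Test statistic W = min(W+, W-) = 19.5.
Step 5: Ties in |d|, so use the tie-corrected normal approximation.
        E[W] = n(n+1)/4 = 9*10/4 = 22.5.
        Tie groups: |d|=1 (t=3), |d|=8 (t=2); sum(t^3 - t) = 30.
        Var[W] = n(n+1)(2n+1)/24 - sum(t^3-t)/48 = 1710/24 - 30/48 = 70.625.
        z = (W - E[W]) / sqrt(Var[W]) = (19.5 - 22.5) / 8.4039 = -0.3570.
        Two-sided p = 2*Phi(z) = 0.721108.
Step 6: alpha = 0.05. fail to reject H0.

W+ = 25.5, W- = 19.5, W = min = 19.5, p = 0.721108, fail to reject H0.


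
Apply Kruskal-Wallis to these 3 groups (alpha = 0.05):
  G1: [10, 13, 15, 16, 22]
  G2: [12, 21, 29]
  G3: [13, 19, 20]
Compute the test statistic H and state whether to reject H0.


Step 1: Combine all N = 11 observations and assign midranks.
sorted (value, group, rank): (10,G1,1), (12,G2,2), (13,G1,3.5), (13,G3,3.5), (15,G1,5), (16,G1,6), (19,G3,7), (20,G3,8), (21,G2,9), (22,G1,10), (29,G2,11)
Step 2: Sum ranks within each group.
R_1 = 25.5 (n_1 = 5)
R_2 = 22 (n_2 = 3)
R_3 = 18.5 (n_3 = 3)
Step 3: H = 12/(N(N+1)) * sum(R_i^2/n_i) - 3(N+1)
     = 12/(11*12) * (25.5^2/5 + 22^2/3 + 18.5^2/3) - 3*12
     = 0.090909 * 405.467 - 36
     = 0.860606.
Step 4: Ties present; correction factor C = 1 - 6/(11^3 - 11) = 0.995455. Corrected H = 0.860606 / 0.995455 = 0.864536.
Step 5: Under H0, H ~ chi^2(2); p-value = 0.649035.
Step 6: alpha = 0.05. fail to reject H0.

H = 0.8645, df = 2, p = 0.649035, fail to reject H0.


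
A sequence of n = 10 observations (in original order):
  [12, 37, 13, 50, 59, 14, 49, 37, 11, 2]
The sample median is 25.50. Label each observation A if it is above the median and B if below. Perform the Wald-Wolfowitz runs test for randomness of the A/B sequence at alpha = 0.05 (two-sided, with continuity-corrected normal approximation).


Step 1: Compute median = 25.50; label A = above, B = below.
Labels in order: BABAABAABB  (n_A = 5, n_B = 5)
Step 2: Count runs R = 7.
Step 3: Under H0 (random ordering), E[R] = 2*n_A*n_B/(n_A+n_B) + 1 = 2*5*5/10 + 1 = 6.0000.
        Var[R] = 2*n_A*n_B*(2*n_A*n_B - n_A - n_B) / ((n_A+n_B)^2 * (n_A+n_B-1)) = 2000/900 = 2.2222.
        SD[R] = 1.4907.
Step 4: Continuity-corrected z = (R - 0.5 - E[R]) / SD[R] = (7 - 0.5 - 6.0000) / 1.4907 = 0.3354.
Step 5: Two-sided p-value via normal approximation = 2*(1 - Phi(|z|)) = 0.737316.
Step 6: alpha = 0.05. fail to reject H0.

R = 7, z = 0.3354, p = 0.737316, fail to reject H0.


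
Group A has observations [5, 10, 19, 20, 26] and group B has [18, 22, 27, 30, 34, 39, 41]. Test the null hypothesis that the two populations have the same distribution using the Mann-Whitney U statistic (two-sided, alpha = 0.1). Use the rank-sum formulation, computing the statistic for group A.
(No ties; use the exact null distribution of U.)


Step 1: Combine and sort all 12 observations; assign midranks.
sorted (value, group): (5,X), (10,X), (18,Y), (19,X), (20,X), (22,Y), (26,X), (27,Y), (30,Y), (34,Y), (39,Y), (41,Y)
ranks: 5->1, 10->2, 18->3, 19->4, 20->5, 22->6, 26->7, 27->8, 30->9, 34->10, 39->11, 41->12
Step 2: Rank sum for X: R1 = 1 + 2 + 4 + 5 + 7 = 19.
Step 3: U_X = R1 - n1(n1+1)/2 = 19 - 5*6/2 = 19 - 15 = 4.
       U_Y = n1*n2 - U_X = 35 - 4 = 31.
Step 4: No ties, so the exact null distribution of U (based on enumerating the C(12,5) = 792 equally likely rank assignments) gives the two-sided p-value.
Step 5: p-value = 0.030303; compare to alpha = 0.1. reject H0.

U_X = 4, p = 0.030303, reject H0 at alpha = 0.1.


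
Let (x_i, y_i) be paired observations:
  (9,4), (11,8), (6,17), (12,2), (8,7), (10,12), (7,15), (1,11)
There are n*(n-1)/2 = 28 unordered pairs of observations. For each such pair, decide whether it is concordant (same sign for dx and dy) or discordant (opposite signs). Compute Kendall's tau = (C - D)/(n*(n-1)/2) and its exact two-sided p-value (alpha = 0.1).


Step 1: Enumerate the 28 unordered pairs (i,j) with i<j and classify each by sign(x_j-x_i) * sign(y_j-y_i).
  (1,2):dx=+2,dy=+4->C; (1,3):dx=-3,dy=+13->D; (1,4):dx=+3,dy=-2->D; (1,5):dx=-1,dy=+3->D
  (1,6):dx=+1,dy=+8->C; (1,7):dx=-2,dy=+11->D; (1,8):dx=-8,dy=+7->D; (2,3):dx=-5,dy=+9->D
  (2,4):dx=+1,dy=-6->D; (2,5):dx=-3,dy=-1->C; (2,6):dx=-1,dy=+4->D; (2,7):dx=-4,dy=+7->D
  (2,8):dx=-10,dy=+3->D; (3,4):dx=+6,dy=-15->D; (3,5):dx=+2,dy=-10->D; (3,6):dx=+4,dy=-5->D
  (3,7):dx=+1,dy=-2->D; (3,8):dx=-5,dy=-6->C; (4,5):dx=-4,dy=+5->D; (4,6):dx=-2,dy=+10->D
  (4,7):dx=-5,dy=+13->D; (4,8):dx=-11,dy=+9->D; (5,6):dx=+2,dy=+5->C; (5,7):dx=-1,dy=+8->D
  (5,8):dx=-7,dy=+4->D; (6,7):dx=-3,dy=+3->D; (6,8):dx=-9,dy=-1->C; (7,8):dx=-6,dy=-4->C
Step 2: C = 7, D = 21, total pairs = 28.
Step 3: tau = (C - D)/(n(n-1)/2) = (7 - 21)/28 = -0.500000.
Step 4: Exact two-sided p-value (enumerate n! = 40320 permutations of y under H0): p = 0.108681.
Step 5: alpha = 0.1. fail to reject H0.

tau_b = -0.5000 (C=7, D=21), p = 0.108681, fail to reject H0.


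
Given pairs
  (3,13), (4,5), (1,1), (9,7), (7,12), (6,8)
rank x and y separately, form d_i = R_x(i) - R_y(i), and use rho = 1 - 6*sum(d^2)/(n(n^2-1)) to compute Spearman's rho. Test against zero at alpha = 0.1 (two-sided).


Step 1: Rank x and y separately (midranks; no ties here).
rank(x): 3->2, 4->3, 1->1, 9->6, 7->5, 6->4
rank(y): 13->6, 5->2, 1->1, 7->3, 12->5, 8->4
Step 2: d_i = R_x(i) - R_y(i); compute d_i^2.
  (2-6)^2=16, (3-2)^2=1, (1-1)^2=0, (6-3)^2=9, (5-5)^2=0, (4-4)^2=0
sum(d^2) = 26.
Step 3: rho = 1 - 6*26 / (6*(6^2 - 1)) = 1 - 156/210 = 0.257143.
Step 4: Under H0, t = rho * sqrt((n-2)/(1-rho^2)) = 0.5322 ~ t(4).
Step 5: Two-sided p-value from the t-distribution with 4 df = 0.622787.
Step 6: alpha = 0.1. fail to reject H0.

rho = 0.2571, p = 0.622787, fail to reject H0 at alpha = 0.1.


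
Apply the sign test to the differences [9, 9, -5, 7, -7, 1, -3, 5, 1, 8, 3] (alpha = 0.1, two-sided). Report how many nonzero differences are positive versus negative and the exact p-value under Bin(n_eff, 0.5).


Step 1: Discard zero differences. Original n = 11; n_eff = number of nonzero differences = 11.
Nonzero differences (with sign): +9, +9, -5, +7, -7, +1, -3, +5, +1, +8, +3
Step 2: Count signs: positive = 8, negative = 3.
Step 3: Under H0: P(positive) = 0.5, so the number of positives S ~ Bin(11, 0.5).
Step 4: Two-sided exact p-value = sum of Bin(11,0.5) probabilities at or below the observed probability = 0.226562.
Step 5: alpha = 0.1. fail to reject H0.

n_eff = 11, pos = 8, neg = 3, p = 0.226562, fail to reject H0.


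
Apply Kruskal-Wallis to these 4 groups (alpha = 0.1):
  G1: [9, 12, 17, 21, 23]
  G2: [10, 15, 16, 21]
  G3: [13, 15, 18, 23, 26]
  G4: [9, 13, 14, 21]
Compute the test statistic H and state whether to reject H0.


Step 1: Combine all N = 18 observations and assign midranks.
sorted (value, group, rank): (9,G1,1.5), (9,G4,1.5), (10,G2,3), (12,G1,4), (13,G3,5.5), (13,G4,5.5), (14,G4,7), (15,G2,8.5), (15,G3,8.5), (16,G2,10), (17,G1,11), (18,G3,12), (21,G1,14), (21,G2,14), (21,G4,14), (23,G1,16.5), (23,G3,16.5), (26,G3,18)
Step 2: Sum ranks within each group.
R_1 = 47 (n_1 = 5)
R_2 = 35.5 (n_2 = 4)
R_3 = 60.5 (n_3 = 5)
R_4 = 28 (n_4 = 4)
Step 3: H = 12/(N(N+1)) * sum(R_i^2/n_i) - 3(N+1)
     = 12/(18*19) * (47^2/5 + 35.5^2/4 + 60.5^2/5 + 28^2/4) - 3*19
     = 0.035088 * 1684.91 - 57
     = 2.119737.
Step 4: Ties present; correction factor C = 1 - 48/(18^3 - 18) = 0.991744. Corrected H = 2.119737 / 0.991744 = 2.137383.
Step 5: Under H0, H ~ chi^2(3); p-value = 0.544387.
Step 6: alpha = 0.1. fail to reject H0.

H = 2.1374, df = 3, p = 0.544387, fail to reject H0.


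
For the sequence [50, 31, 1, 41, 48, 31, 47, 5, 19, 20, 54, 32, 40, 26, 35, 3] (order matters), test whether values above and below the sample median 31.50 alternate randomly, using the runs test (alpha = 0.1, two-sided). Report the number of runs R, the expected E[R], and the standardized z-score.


Step 1: Compute median = 31.50; label A = above, B = below.
Labels in order: ABBAABABBBAAABAB  (n_A = 8, n_B = 8)
Step 2: Count runs R = 10.
Step 3: Under H0 (random ordering), E[R] = 2*n_A*n_B/(n_A+n_B) + 1 = 2*8*8/16 + 1 = 9.0000.
        Var[R] = 2*n_A*n_B*(2*n_A*n_B - n_A - n_B) / ((n_A+n_B)^2 * (n_A+n_B-1)) = 14336/3840 = 3.7333.
        SD[R] = 1.9322.
Step 4: Continuity-corrected z = (R - 0.5 - E[R]) / SD[R] = (10 - 0.5 - 9.0000) / 1.9322 = 0.2588.
Step 5: Two-sided p-value via normal approximation = 2*(1 - Phi(|z|)) = 0.795809.
Step 6: alpha = 0.1. fail to reject H0.

R = 10, z = 0.2588, p = 0.795809, fail to reject H0.


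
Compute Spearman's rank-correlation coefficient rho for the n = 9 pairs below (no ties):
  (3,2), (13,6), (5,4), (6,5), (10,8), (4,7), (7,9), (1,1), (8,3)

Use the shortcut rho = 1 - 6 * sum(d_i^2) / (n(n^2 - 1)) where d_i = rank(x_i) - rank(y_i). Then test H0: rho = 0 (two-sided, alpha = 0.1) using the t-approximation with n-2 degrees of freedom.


Step 1: Rank x and y separately (midranks; no ties here).
rank(x): 3->2, 13->9, 5->4, 6->5, 10->8, 4->3, 7->6, 1->1, 8->7
rank(y): 2->2, 6->6, 4->4, 5->5, 8->8, 7->7, 9->9, 1->1, 3->3
Step 2: d_i = R_x(i) - R_y(i); compute d_i^2.
  (2-2)^2=0, (9-6)^2=9, (4-4)^2=0, (5-5)^2=0, (8-8)^2=0, (3-7)^2=16, (6-9)^2=9, (1-1)^2=0, (7-3)^2=16
sum(d^2) = 50.
Step 3: rho = 1 - 6*50 / (9*(9^2 - 1)) = 1 - 300/720 = 0.583333.
Step 4: Under H0, t = rho * sqrt((n-2)/(1-rho^2)) = 1.9001 ~ t(7).
Step 5: Two-sided p-value from the t-distribution with 7 df = 0.099186.
Step 6: alpha = 0.1. reject H0.

rho = 0.5833, p = 0.099186, reject H0 at alpha = 0.1.


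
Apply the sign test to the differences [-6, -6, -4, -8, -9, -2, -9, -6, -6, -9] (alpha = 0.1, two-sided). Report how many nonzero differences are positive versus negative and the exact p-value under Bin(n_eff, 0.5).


Step 1: Discard zero differences. Original n = 10; n_eff = number of nonzero differences = 10.
Nonzero differences (with sign): -6, -6, -4, -8, -9, -2, -9, -6, -6, -9
Step 2: Count signs: positive = 0, negative = 10.
Step 3: Under H0: P(positive) = 0.5, so the number of positives S ~ Bin(10, 0.5).
Step 4: Two-sided exact p-value = sum of Bin(10,0.5) probabilities at or below the observed probability = 0.001953.
Step 5: alpha = 0.1. reject H0.

n_eff = 10, pos = 0, neg = 10, p = 0.001953, reject H0.


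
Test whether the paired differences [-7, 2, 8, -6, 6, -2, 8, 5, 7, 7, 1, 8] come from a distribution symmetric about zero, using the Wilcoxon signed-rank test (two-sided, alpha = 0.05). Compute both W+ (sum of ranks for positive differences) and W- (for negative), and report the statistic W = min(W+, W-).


Step 1: Drop any zero differences (none here) and take |d_i|.
|d| = [7, 2, 8, 6, 6, 2, 8, 5, 7, 7, 1, 8]
Step 2: Midrank |d_i| (ties get averaged ranks).
ranks: |7|->8, |2|->2.5, |8|->11, |6|->5.5, |6|->5.5, |2|->2.5, |8|->11, |5|->4, |7|->8, |7|->8, |1|->1, |8|->11
Step 3: Attach original signs; sum ranks with positive sign and with negative sign.
W+ = 2.5 + 11 + 5.5 + 11 + 4 + 8 + 8 + 1 + 11 = 62
W- = 8 + 5.5 + 2.5 = 16
(Check: W+ + W- = 78 should equal n(n+1)/2 = 78.)
Step 4: Test statistic W = min(W+, W-) = 16.
Step 5: Ties in |d|, so use the tie-corrected normal approximation.
        E[W] = n(n+1)/4 = 12*13/4 = 39.
        Tie groups: |d|=2 (t=2), |d|=6 (t=2), |d|=7 (t=3), |d|=8 (t=3); sum(t^3 - t) = 60.
        Var[W] = n(n+1)(2n+1)/24 - sum(t^3-t)/48 = 3900/24 - 60/48 = 161.25.
        z = (W - E[W]) / sqrt(Var[W]) = (16 - 39) / 12.6984 = -1.8112.
        Two-sided p = 2*Phi(z) = 0.070102.
Step 6: alpha = 0.05. fail to reject H0.

W+ = 62, W- = 16, W = min = 16, p = 0.070102, fail to reject H0.


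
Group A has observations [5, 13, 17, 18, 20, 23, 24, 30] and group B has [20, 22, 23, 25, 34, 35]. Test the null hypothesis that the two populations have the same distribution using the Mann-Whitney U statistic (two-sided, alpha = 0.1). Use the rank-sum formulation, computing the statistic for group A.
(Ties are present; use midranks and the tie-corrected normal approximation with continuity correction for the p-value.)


Step 1: Combine and sort all 14 observations; assign midranks.
sorted (value, group): (5,X), (13,X), (17,X), (18,X), (20,X), (20,Y), (22,Y), (23,X), (23,Y), (24,X), (25,Y), (30,X), (34,Y), (35,Y)
ranks: 5->1, 13->2, 17->3, 18->4, 20->5.5, 20->5.5, 22->7, 23->8.5, 23->8.5, 24->10, 25->11, 30->12, 34->13, 35->14
Step 2: Rank sum for X: R1 = 1 + 2 + 3 + 4 + 5.5 + 8.5 + 10 + 12 = 46.
Step 3: U_X = R1 - n1(n1+1)/2 = 46 - 8*9/2 = 46 - 36 = 10.
       U_Y = n1*n2 - U_X = 48 - 10 = 38.
Step 4: Ties are present, so use the tie-corrected normal approximation (with continuity correction) for the p-value.
Step 5: p-value = 0.080692; compare to alpha = 0.1. reject H0.

U_X = 10, p = 0.080692, reject H0 at alpha = 0.1.


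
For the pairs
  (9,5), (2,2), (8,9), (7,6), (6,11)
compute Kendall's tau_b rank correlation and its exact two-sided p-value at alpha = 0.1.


Step 1: Enumerate the 10 unordered pairs (i,j) with i<j and classify each by sign(x_j-x_i) * sign(y_j-y_i).
  (1,2):dx=-7,dy=-3->C; (1,3):dx=-1,dy=+4->D; (1,4):dx=-2,dy=+1->D; (1,5):dx=-3,dy=+6->D
  (2,3):dx=+6,dy=+7->C; (2,4):dx=+5,dy=+4->C; (2,5):dx=+4,dy=+9->C; (3,4):dx=-1,dy=-3->C
  (3,5):dx=-2,dy=+2->D; (4,5):dx=-1,dy=+5->D
Step 2: C = 5, D = 5, total pairs = 10.
Step 3: tau = (C - D)/(n(n-1)/2) = (5 - 5)/10 = 0.000000.
Step 4: Exact two-sided p-value (enumerate n! = 120 permutations of y under H0): p = 1.000000.
Step 5: alpha = 0.1. fail to reject H0.

tau_b = 0.0000 (C=5, D=5), p = 1.000000, fail to reject H0.


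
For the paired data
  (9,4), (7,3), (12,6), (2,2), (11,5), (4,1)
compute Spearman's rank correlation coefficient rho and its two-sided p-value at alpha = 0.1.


Step 1: Rank x and y separately (midranks; no ties here).
rank(x): 9->4, 7->3, 12->6, 2->1, 11->5, 4->2
rank(y): 4->4, 3->3, 6->6, 2->2, 5->5, 1->1
Step 2: d_i = R_x(i) - R_y(i); compute d_i^2.
  (4-4)^2=0, (3-3)^2=0, (6-6)^2=0, (1-2)^2=1, (5-5)^2=0, (2-1)^2=1
sum(d^2) = 2.
Step 3: rho = 1 - 6*2 / (6*(6^2 - 1)) = 1 - 12/210 = 0.942857.
Step 4: Under H0, t = rho * sqrt((n-2)/(1-rho^2)) = 5.6595 ~ t(4).
Step 5: Two-sided p-value from the t-distribution with 4 df = 0.004805.
Step 6: alpha = 0.1. reject H0.

rho = 0.9429, p = 0.004805, reject H0 at alpha = 0.1.


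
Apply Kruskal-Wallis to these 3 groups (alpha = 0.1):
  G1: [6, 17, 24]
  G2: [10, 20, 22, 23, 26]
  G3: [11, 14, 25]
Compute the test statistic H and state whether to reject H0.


Step 1: Combine all N = 11 observations and assign midranks.
sorted (value, group, rank): (6,G1,1), (10,G2,2), (11,G3,3), (14,G3,4), (17,G1,5), (20,G2,6), (22,G2,7), (23,G2,8), (24,G1,9), (25,G3,10), (26,G2,11)
Step 2: Sum ranks within each group.
R_1 = 15 (n_1 = 3)
R_2 = 34 (n_2 = 5)
R_3 = 17 (n_3 = 3)
Step 3: H = 12/(N(N+1)) * sum(R_i^2/n_i) - 3(N+1)
     = 12/(11*12) * (15^2/3 + 34^2/5 + 17^2/3) - 3*12
     = 0.090909 * 402.533 - 36
     = 0.593939.
Step 4: No ties, so H is used without correction.
Step 5: Under H0, H ~ chi^2(2); p-value = 0.743067.
Step 6: alpha = 0.1. fail to reject H0.

H = 0.5939, df = 2, p = 0.743067, fail to reject H0.


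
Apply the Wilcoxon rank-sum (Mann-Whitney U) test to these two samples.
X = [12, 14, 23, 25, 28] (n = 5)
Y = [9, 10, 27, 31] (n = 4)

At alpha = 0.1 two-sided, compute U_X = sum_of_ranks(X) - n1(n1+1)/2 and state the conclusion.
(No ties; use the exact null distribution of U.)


Step 1: Combine and sort all 9 observations; assign midranks.
sorted (value, group): (9,Y), (10,Y), (12,X), (14,X), (23,X), (25,X), (27,Y), (28,X), (31,Y)
ranks: 9->1, 10->2, 12->3, 14->4, 23->5, 25->6, 27->7, 28->8, 31->9
Step 2: Rank sum for X: R1 = 3 + 4 + 5 + 6 + 8 = 26.
Step 3: U_X = R1 - n1(n1+1)/2 = 26 - 5*6/2 = 26 - 15 = 11.
       U_Y = n1*n2 - U_X = 20 - 11 = 9.
Step 4: No ties, so the exact null distribution of U (based on enumerating the C(9,5) = 126 equally likely rank assignments) gives the two-sided p-value.
Step 5: p-value = 0.904762; compare to alpha = 0.1. fail to reject H0.

U_X = 11, p = 0.904762, fail to reject H0 at alpha = 0.1.


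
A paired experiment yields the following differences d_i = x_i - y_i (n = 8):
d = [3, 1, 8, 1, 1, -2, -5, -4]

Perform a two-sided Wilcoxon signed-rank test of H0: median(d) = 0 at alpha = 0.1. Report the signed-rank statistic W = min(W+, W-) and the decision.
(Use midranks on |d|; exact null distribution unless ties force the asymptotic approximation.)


Step 1: Drop any zero differences (none here) and take |d_i|.
|d| = [3, 1, 8, 1, 1, 2, 5, 4]
Step 2: Midrank |d_i| (ties get averaged ranks).
ranks: |3|->5, |1|->2, |8|->8, |1|->2, |1|->2, |2|->4, |5|->7, |4|->6
Step 3: Attach original signs; sum ranks with positive sign and with negative sign.
W+ = 5 + 2 + 8 + 2 + 2 = 19
W- = 4 + 7 + 6 = 17
(Check: W+ + W- = 36 should equal n(n+1)/2 = 36.)
Step 4: Test statistic W = min(W+, W-) = 17.
Step 5: Ties in |d|, so use the tie-corrected normal approximation.
        E[W] = n(n+1)/4 = 8*9/4 = 18.
        Tie groups: |d|=1 (t=3); sum(t^3 - t) = 24.
        Var[W] = n(n+1)(2n+1)/24 - sum(t^3-t)/48 = 1224/24 - 24/48 = 50.5.
        z = (W - E[W]) / sqrt(Var[W]) = (17 - 18) / 7.1063 = -0.1407.
        Two-sided p = 2*Phi(z) = 0.888092.
Step 6: alpha = 0.1. fail to reject H0.

W+ = 19, W- = 17, W = min = 17, p = 0.888092, fail to reject H0.


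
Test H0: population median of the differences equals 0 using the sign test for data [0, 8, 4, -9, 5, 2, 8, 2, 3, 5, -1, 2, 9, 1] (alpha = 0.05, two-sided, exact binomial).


Step 1: Discard zero differences. Original n = 14; n_eff = number of nonzero differences = 13.
Nonzero differences (with sign): +8, +4, -9, +5, +2, +8, +2, +3, +5, -1, +2, +9, +1
Step 2: Count signs: positive = 11, negative = 2.
Step 3: Under H0: P(positive) = 0.5, so the number of positives S ~ Bin(13, 0.5).
Step 4: Two-sided exact p-value = sum of Bin(13,0.5) probabilities at or below the observed probability = 0.022461.
Step 5: alpha = 0.05. reject H0.

n_eff = 13, pos = 11, neg = 2, p = 0.022461, reject H0.


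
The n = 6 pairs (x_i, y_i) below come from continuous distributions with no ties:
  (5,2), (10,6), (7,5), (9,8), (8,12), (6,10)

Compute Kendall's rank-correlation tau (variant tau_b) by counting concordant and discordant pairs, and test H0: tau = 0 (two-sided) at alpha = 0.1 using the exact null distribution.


Step 1: Enumerate the 15 unordered pairs (i,j) with i<j and classify each by sign(x_j-x_i) * sign(y_j-y_i).
  (1,2):dx=+5,dy=+4->C; (1,3):dx=+2,dy=+3->C; (1,4):dx=+4,dy=+6->C; (1,5):dx=+3,dy=+10->C
  (1,6):dx=+1,dy=+8->C; (2,3):dx=-3,dy=-1->C; (2,4):dx=-1,dy=+2->D; (2,5):dx=-2,dy=+6->D
  (2,6):dx=-4,dy=+4->D; (3,4):dx=+2,dy=+3->C; (3,5):dx=+1,dy=+7->C; (3,6):dx=-1,dy=+5->D
  (4,5):dx=-1,dy=+4->D; (4,6):dx=-3,dy=+2->D; (5,6):dx=-2,dy=-2->C
Step 2: C = 9, D = 6, total pairs = 15.
Step 3: tau = (C - D)/(n(n-1)/2) = (9 - 6)/15 = 0.200000.
Step 4: Exact two-sided p-value (enumerate n! = 720 permutations of y under H0): p = 0.719444.
Step 5: alpha = 0.1. fail to reject H0.

tau_b = 0.2000 (C=9, D=6), p = 0.719444, fail to reject H0.


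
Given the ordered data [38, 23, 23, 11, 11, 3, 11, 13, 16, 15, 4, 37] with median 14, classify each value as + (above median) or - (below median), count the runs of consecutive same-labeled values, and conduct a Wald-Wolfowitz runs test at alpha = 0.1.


Step 1: Compute median = 14; label A = above, B = below.
Labels in order: AAABBBBBAABA  (n_A = 6, n_B = 6)
Step 2: Count runs R = 5.
Step 3: Under H0 (random ordering), E[R] = 2*n_A*n_B/(n_A+n_B) + 1 = 2*6*6/12 + 1 = 7.0000.
        Var[R] = 2*n_A*n_B*(2*n_A*n_B - n_A - n_B) / ((n_A+n_B)^2 * (n_A+n_B-1)) = 4320/1584 = 2.7273.
        SD[R] = 1.6514.
Step 4: Continuity-corrected z = (R + 0.5 - E[R]) / SD[R] = (5 + 0.5 - 7.0000) / 1.6514 = -0.9083.
Step 5: Two-sided p-value via normal approximation = 2*(1 - Phi(|z|)) = 0.363722.
Step 6: alpha = 0.1. fail to reject H0.

R = 5, z = -0.9083, p = 0.363722, fail to reject H0.


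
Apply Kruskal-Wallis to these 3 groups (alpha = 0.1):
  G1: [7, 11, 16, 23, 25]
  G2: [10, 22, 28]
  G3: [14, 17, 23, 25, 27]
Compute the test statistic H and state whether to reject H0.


Step 1: Combine all N = 13 observations and assign midranks.
sorted (value, group, rank): (7,G1,1), (10,G2,2), (11,G1,3), (14,G3,4), (16,G1,5), (17,G3,6), (22,G2,7), (23,G1,8.5), (23,G3,8.5), (25,G1,10.5), (25,G3,10.5), (27,G3,12), (28,G2,13)
Step 2: Sum ranks within each group.
R_1 = 28 (n_1 = 5)
R_2 = 22 (n_2 = 3)
R_3 = 41 (n_3 = 5)
Step 3: H = 12/(N(N+1)) * sum(R_i^2/n_i) - 3(N+1)
     = 12/(13*14) * (28^2/5 + 22^2/3 + 41^2/5) - 3*14
     = 0.065934 * 654.333 - 42
     = 1.142857.
Step 4: Ties present; correction factor C = 1 - 12/(13^3 - 13) = 0.994505. Corrected H = 1.142857 / 0.994505 = 1.149171.
Step 5: Under H0, H ~ chi^2(2); p-value = 0.562938.
Step 6: alpha = 0.1. fail to reject H0.

H = 1.1492, df = 2, p = 0.562938, fail to reject H0.


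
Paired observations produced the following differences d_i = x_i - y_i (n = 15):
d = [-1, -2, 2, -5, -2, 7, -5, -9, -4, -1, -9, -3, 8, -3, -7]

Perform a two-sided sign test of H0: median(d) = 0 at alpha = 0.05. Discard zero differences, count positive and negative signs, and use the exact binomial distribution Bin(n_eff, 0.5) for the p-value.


Step 1: Discard zero differences. Original n = 15; n_eff = number of nonzero differences = 15.
Nonzero differences (with sign): -1, -2, +2, -5, -2, +7, -5, -9, -4, -1, -9, -3, +8, -3, -7
Step 2: Count signs: positive = 3, negative = 12.
Step 3: Under H0: P(positive) = 0.5, so the number of positives S ~ Bin(15, 0.5).
Step 4: Two-sided exact p-value = sum of Bin(15,0.5) probabilities at or below the observed probability = 0.035156.
Step 5: alpha = 0.05. reject H0.

n_eff = 15, pos = 3, neg = 12, p = 0.035156, reject H0.


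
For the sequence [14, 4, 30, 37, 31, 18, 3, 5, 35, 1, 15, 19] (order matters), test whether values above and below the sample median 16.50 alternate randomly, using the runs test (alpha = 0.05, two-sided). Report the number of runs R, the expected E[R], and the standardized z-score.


Step 1: Compute median = 16.50; label A = above, B = below.
Labels in order: BBAAAABBABBA  (n_A = 6, n_B = 6)
Step 2: Count runs R = 6.
Step 3: Under H0 (random ordering), E[R] = 2*n_A*n_B/(n_A+n_B) + 1 = 2*6*6/12 + 1 = 7.0000.
        Var[R] = 2*n_A*n_B*(2*n_A*n_B - n_A - n_B) / ((n_A+n_B)^2 * (n_A+n_B-1)) = 4320/1584 = 2.7273.
        SD[R] = 1.6514.
Step 4: Continuity-corrected z = (R + 0.5 - E[R]) / SD[R] = (6 + 0.5 - 7.0000) / 1.6514 = -0.3028.
Step 5: Two-sided p-value via normal approximation = 2*(1 - Phi(|z|)) = 0.762069.
Step 6: alpha = 0.05. fail to reject H0.

R = 6, z = -0.3028, p = 0.762069, fail to reject H0.


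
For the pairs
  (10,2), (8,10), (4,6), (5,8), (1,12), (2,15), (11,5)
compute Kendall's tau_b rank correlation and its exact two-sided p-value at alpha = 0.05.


Step 1: Enumerate the 21 unordered pairs (i,j) with i<j and classify each by sign(x_j-x_i) * sign(y_j-y_i).
  (1,2):dx=-2,dy=+8->D; (1,3):dx=-6,dy=+4->D; (1,4):dx=-5,dy=+6->D; (1,5):dx=-9,dy=+10->D
  (1,6):dx=-8,dy=+13->D; (1,7):dx=+1,dy=+3->C; (2,3):dx=-4,dy=-4->C; (2,4):dx=-3,dy=-2->C
  (2,5):dx=-7,dy=+2->D; (2,6):dx=-6,dy=+5->D; (2,7):dx=+3,dy=-5->D; (3,4):dx=+1,dy=+2->C
  (3,5):dx=-3,dy=+6->D; (3,6):dx=-2,dy=+9->D; (3,7):dx=+7,dy=-1->D; (4,5):dx=-4,dy=+4->D
  (4,6):dx=-3,dy=+7->D; (4,7):dx=+6,dy=-3->D; (5,6):dx=+1,dy=+3->C; (5,7):dx=+10,dy=-7->D
  (6,7):dx=+9,dy=-10->D
Step 2: C = 5, D = 16, total pairs = 21.
Step 3: tau = (C - D)/(n(n-1)/2) = (5 - 16)/21 = -0.523810.
Step 4: Exact two-sided p-value (enumerate n! = 5040 permutations of y under H0): p = 0.136111.
Step 5: alpha = 0.05. fail to reject H0.

tau_b = -0.5238 (C=5, D=16), p = 0.136111, fail to reject H0.


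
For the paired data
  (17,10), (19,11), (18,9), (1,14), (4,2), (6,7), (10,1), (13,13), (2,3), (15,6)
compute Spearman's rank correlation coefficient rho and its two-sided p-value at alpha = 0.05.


Step 1: Rank x and y separately (midranks; no ties here).
rank(x): 17->8, 19->10, 18->9, 1->1, 4->3, 6->4, 10->5, 13->6, 2->2, 15->7
rank(y): 10->7, 11->8, 9->6, 14->10, 2->2, 7->5, 1->1, 13->9, 3->3, 6->4
Step 2: d_i = R_x(i) - R_y(i); compute d_i^2.
  (8-7)^2=1, (10-8)^2=4, (9-6)^2=9, (1-10)^2=81, (3-2)^2=1, (4-5)^2=1, (5-1)^2=16, (6-9)^2=9, (2-3)^2=1, (7-4)^2=9
sum(d^2) = 132.
Step 3: rho = 1 - 6*132 / (10*(10^2 - 1)) = 1 - 792/990 = 0.200000.
Step 4: Under H0, t = rho * sqrt((n-2)/(1-rho^2)) = 0.5774 ~ t(8).
Step 5: Two-sided p-value from the t-distribution with 8 df = 0.579584.
Step 6: alpha = 0.05. fail to reject H0.

rho = 0.2000, p = 0.579584, fail to reject H0 at alpha = 0.05.


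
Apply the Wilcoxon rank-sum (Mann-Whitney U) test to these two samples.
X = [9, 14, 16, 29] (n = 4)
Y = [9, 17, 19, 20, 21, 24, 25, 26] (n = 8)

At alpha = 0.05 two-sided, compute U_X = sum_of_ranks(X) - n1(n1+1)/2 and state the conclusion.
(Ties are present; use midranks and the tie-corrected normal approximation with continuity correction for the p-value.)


Step 1: Combine and sort all 12 observations; assign midranks.
sorted (value, group): (9,X), (9,Y), (14,X), (16,X), (17,Y), (19,Y), (20,Y), (21,Y), (24,Y), (25,Y), (26,Y), (29,X)
ranks: 9->1.5, 9->1.5, 14->3, 16->4, 17->5, 19->6, 20->7, 21->8, 24->9, 25->10, 26->11, 29->12
Step 2: Rank sum for X: R1 = 1.5 + 3 + 4 + 12 = 20.5.
Step 3: U_X = R1 - n1(n1+1)/2 = 20.5 - 4*5/2 = 20.5 - 10 = 10.5.
       U_Y = n1*n2 - U_X = 32 - 10.5 = 21.5.
Step 4: Ties are present, so use the tie-corrected normal approximation (with continuity correction) for the p-value.
Step 5: p-value = 0.394938; compare to alpha = 0.05. fail to reject H0.

U_X = 10.5, p = 0.394938, fail to reject H0 at alpha = 0.05.


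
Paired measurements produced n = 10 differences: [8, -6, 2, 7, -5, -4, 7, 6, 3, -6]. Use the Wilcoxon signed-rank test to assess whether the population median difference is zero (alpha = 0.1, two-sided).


Step 1: Drop any zero differences (none here) and take |d_i|.
|d| = [8, 6, 2, 7, 5, 4, 7, 6, 3, 6]
Step 2: Midrank |d_i| (ties get averaged ranks).
ranks: |8|->10, |6|->6, |2|->1, |7|->8.5, |5|->4, |4|->3, |7|->8.5, |6|->6, |3|->2, |6|->6
Step 3: Attach original signs; sum ranks with positive sign and with negative sign.
W+ = 10 + 1 + 8.5 + 8.5 + 6 + 2 = 36
W- = 6 + 4 + 3 + 6 = 19
(Check: W+ + W- = 55 should equal n(n+1)/2 = 55.)
Step 4: Test statistic W = min(W+, W-) = 19.
Step 5: Ties in |d|, so use the tie-corrected normal approximation.
        E[W] = n(n+1)/4 = 10*11/4 = 27.5.
        Tie groups: |d|=6 (t=3), |d|=7 (t=2); sum(t^3 - t) = 30.
        Var[W] = n(n+1)(2n+1)/24 - sum(t^3-t)/48 = 2310/24 - 30/48 = 95.625.
        z = (W - E[W]) / sqrt(Var[W]) = (19 - 27.5) / 9.7788 = -0.8692.
        Two-sided p = 2*Phi(z) = 0.384723.
Step 6: alpha = 0.1. fail to reject H0.

W+ = 36, W- = 19, W = min = 19, p = 0.384723, fail to reject H0.


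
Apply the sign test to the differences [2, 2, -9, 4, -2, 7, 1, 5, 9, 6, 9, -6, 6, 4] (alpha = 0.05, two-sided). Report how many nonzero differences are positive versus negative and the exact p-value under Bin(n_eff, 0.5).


Step 1: Discard zero differences. Original n = 14; n_eff = number of nonzero differences = 14.
Nonzero differences (with sign): +2, +2, -9, +4, -2, +7, +1, +5, +9, +6, +9, -6, +6, +4
Step 2: Count signs: positive = 11, negative = 3.
Step 3: Under H0: P(positive) = 0.5, so the number of positives S ~ Bin(14, 0.5).
Step 4: Two-sided exact p-value = sum of Bin(14,0.5) probabilities at or below the observed probability = 0.057373.
Step 5: alpha = 0.05. fail to reject H0.

n_eff = 14, pos = 11, neg = 3, p = 0.057373, fail to reject H0.


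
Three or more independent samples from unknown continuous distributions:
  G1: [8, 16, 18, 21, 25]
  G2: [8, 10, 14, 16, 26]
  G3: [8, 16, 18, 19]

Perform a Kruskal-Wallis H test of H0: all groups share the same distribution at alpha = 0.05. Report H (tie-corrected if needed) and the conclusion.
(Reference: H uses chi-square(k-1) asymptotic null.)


Step 1: Combine all N = 14 observations and assign midranks.
sorted (value, group, rank): (8,G1,2), (8,G2,2), (8,G3,2), (10,G2,4), (14,G2,5), (16,G1,7), (16,G2,7), (16,G3,7), (18,G1,9.5), (18,G3,9.5), (19,G3,11), (21,G1,12), (25,G1,13), (26,G2,14)
Step 2: Sum ranks within each group.
R_1 = 43.5 (n_1 = 5)
R_2 = 32 (n_2 = 5)
R_3 = 29.5 (n_3 = 4)
Step 3: H = 12/(N(N+1)) * sum(R_i^2/n_i) - 3(N+1)
     = 12/(14*15) * (43.5^2/5 + 32^2/5 + 29.5^2/4) - 3*15
     = 0.057143 * 800.812 - 45
     = 0.760714.
Step 4: Ties present; correction factor C = 1 - 54/(14^3 - 14) = 0.980220. Corrected H = 0.760714 / 0.980220 = 0.776065.
Step 5: Under H0, H ~ chi^2(2); p-value = 0.678390.
Step 6: alpha = 0.05. fail to reject H0.

H = 0.7761, df = 2, p = 0.678390, fail to reject H0.


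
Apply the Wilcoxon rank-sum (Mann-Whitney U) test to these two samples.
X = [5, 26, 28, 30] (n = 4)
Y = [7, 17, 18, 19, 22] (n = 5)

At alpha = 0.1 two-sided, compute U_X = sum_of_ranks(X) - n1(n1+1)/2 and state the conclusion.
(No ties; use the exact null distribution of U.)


Step 1: Combine and sort all 9 observations; assign midranks.
sorted (value, group): (5,X), (7,Y), (17,Y), (18,Y), (19,Y), (22,Y), (26,X), (28,X), (30,X)
ranks: 5->1, 7->2, 17->3, 18->4, 19->5, 22->6, 26->7, 28->8, 30->9
Step 2: Rank sum for X: R1 = 1 + 7 + 8 + 9 = 25.
Step 3: U_X = R1 - n1(n1+1)/2 = 25 - 4*5/2 = 25 - 10 = 15.
       U_Y = n1*n2 - U_X = 20 - 15 = 5.
Step 4: No ties, so the exact null distribution of U (based on enumerating the C(9,4) = 126 equally likely rank assignments) gives the two-sided p-value.
Step 5: p-value = 0.285714; compare to alpha = 0.1. fail to reject H0.

U_X = 15, p = 0.285714, fail to reject H0 at alpha = 0.1.


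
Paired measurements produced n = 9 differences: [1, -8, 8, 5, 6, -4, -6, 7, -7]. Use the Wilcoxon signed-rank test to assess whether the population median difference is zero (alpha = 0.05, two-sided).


Step 1: Drop any zero differences (none here) and take |d_i|.
|d| = [1, 8, 8, 5, 6, 4, 6, 7, 7]
Step 2: Midrank |d_i| (ties get averaged ranks).
ranks: |1|->1, |8|->8.5, |8|->8.5, |5|->3, |6|->4.5, |4|->2, |6|->4.5, |7|->6.5, |7|->6.5
Step 3: Attach original signs; sum ranks with positive sign and with negative sign.
W+ = 1 + 8.5 + 3 + 4.5 + 6.5 = 23.5
W- = 8.5 + 2 + 4.5 + 6.5 = 21.5
(Check: W+ + W- = 45 should equal n(n+1)/2 = 45.)
Step 4: Test statistic W = min(W+, W-) = 21.5.
Step 5: Ties in |d|, so use the tie-corrected normal approximation.
        E[W] = n(n+1)/4 = 9*10/4 = 22.5.
        Tie groups: |d|=6 (t=2), |d|=7 (t=2), |d|=8 (t=2); sum(t^3 - t) = 18.
        Var[W] = n(n+1)(2n+1)/24 - sum(t^3-t)/48 = 1710/24 - 18/48 = 70.875.
        z = (W - E[W]) / sqrt(Var[W]) = (21.5 - 22.5) / 8.4187 = -0.1188.
        Two-sided p = 2*Phi(z) = 0.905447.
Step 6: alpha = 0.05. fail to reject H0.

W+ = 23.5, W- = 21.5, W = min = 21.5, p = 0.905447, fail to reject H0.


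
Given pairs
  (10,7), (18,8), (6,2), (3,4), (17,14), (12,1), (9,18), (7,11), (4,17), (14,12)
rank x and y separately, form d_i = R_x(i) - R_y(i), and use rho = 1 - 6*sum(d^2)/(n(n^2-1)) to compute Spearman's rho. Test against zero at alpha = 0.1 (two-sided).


Step 1: Rank x and y separately (midranks; no ties here).
rank(x): 10->6, 18->10, 6->3, 3->1, 17->9, 12->7, 9->5, 7->4, 4->2, 14->8
rank(y): 7->4, 8->5, 2->2, 4->3, 14->8, 1->1, 18->10, 11->6, 17->9, 12->7
Step 2: d_i = R_x(i) - R_y(i); compute d_i^2.
  (6-4)^2=4, (10-5)^2=25, (3-2)^2=1, (1-3)^2=4, (9-8)^2=1, (7-1)^2=36, (5-10)^2=25, (4-6)^2=4, (2-9)^2=49, (8-7)^2=1
sum(d^2) = 150.
Step 3: rho = 1 - 6*150 / (10*(10^2 - 1)) = 1 - 900/990 = 0.090909.
Step 4: Under H0, t = rho * sqrt((n-2)/(1-rho^2)) = 0.2582 ~ t(8).
Step 5: Two-sided p-value from the t-distribution with 8 df = 0.802772.
Step 6: alpha = 0.1. fail to reject H0.

rho = 0.0909, p = 0.802772, fail to reject H0 at alpha = 0.1.


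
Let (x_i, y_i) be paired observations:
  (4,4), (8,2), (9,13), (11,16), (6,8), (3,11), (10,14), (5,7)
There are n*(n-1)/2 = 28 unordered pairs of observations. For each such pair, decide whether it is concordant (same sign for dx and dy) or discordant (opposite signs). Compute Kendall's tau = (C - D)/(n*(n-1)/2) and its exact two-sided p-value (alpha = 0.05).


Step 1: Enumerate the 28 unordered pairs (i,j) with i<j and classify each by sign(x_j-x_i) * sign(y_j-y_i).
  (1,2):dx=+4,dy=-2->D; (1,3):dx=+5,dy=+9->C; (1,4):dx=+7,dy=+12->C; (1,5):dx=+2,dy=+4->C
  (1,6):dx=-1,dy=+7->D; (1,7):dx=+6,dy=+10->C; (1,8):dx=+1,dy=+3->C; (2,3):dx=+1,dy=+11->C
  (2,4):dx=+3,dy=+14->C; (2,5):dx=-2,dy=+6->D; (2,6):dx=-5,dy=+9->D; (2,7):dx=+2,dy=+12->C
  (2,8):dx=-3,dy=+5->D; (3,4):dx=+2,dy=+3->C; (3,5):dx=-3,dy=-5->C; (3,6):dx=-6,dy=-2->C
  (3,7):dx=+1,dy=+1->C; (3,8):dx=-4,dy=-6->C; (4,5):dx=-5,dy=-8->C; (4,6):dx=-8,dy=-5->C
  (4,7):dx=-1,dy=-2->C; (4,8):dx=-6,dy=-9->C; (5,6):dx=-3,dy=+3->D; (5,7):dx=+4,dy=+6->C
  (5,8):dx=-1,dy=-1->C; (6,7):dx=+7,dy=+3->C; (6,8):dx=+2,dy=-4->D; (7,8):dx=-5,dy=-7->C
Step 2: C = 21, D = 7, total pairs = 28.
Step 3: tau = (C - D)/(n(n-1)/2) = (21 - 7)/28 = 0.500000.
Step 4: Exact two-sided p-value (enumerate n! = 40320 permutations of y under H0): p = 0.108681.
Step 5: alpha = 0.05. fail to reject H0.

tau_b = 0.5000 (C=21, D=7), p = 0.108681, fail to reject H0.


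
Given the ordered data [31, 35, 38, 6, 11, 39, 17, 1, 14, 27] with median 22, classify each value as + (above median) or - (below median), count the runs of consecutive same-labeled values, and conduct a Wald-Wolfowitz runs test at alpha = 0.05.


Step 1: Compute median = 22; label A = above, B = below.
Labels in order: AAABBABBBA  (n_A = 5, n_B = 5)
Step 2: Count runs R = 5.
Step 3: Under H0 (random ordering), E[R] = 2*n_A*n_B/(n_A+n_B) + 1 = 2*5*5/10 + 1 = 6.0000.
        Var[R] = 2*n_A*n_B*(2*n_A*n_B - n_A - n_B) / ((n_A+n_B)^2 * (n_A+n_B-1)) = 2000/900 = 2.2222.
        SD[R] = 1.4907.
Step 4: Continuity-corrected z = (R + 0.5 - E[R]) / SD[R] = (5 + 0.5 - 6.0000) / 1.4907 = -0.3354.
Step 5: Two-sided p-value via normal approximation = 2*(1 - Phi(|z|)) = 0.737316.
Step 6: alpha = 0.05. fail to reject H0.

R = 5, z = -0.3354, p = 0.737316, fail to reject H0.


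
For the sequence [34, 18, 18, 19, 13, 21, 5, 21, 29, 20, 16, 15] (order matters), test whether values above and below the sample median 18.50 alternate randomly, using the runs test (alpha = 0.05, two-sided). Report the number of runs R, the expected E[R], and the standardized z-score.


Step 1: Compute median = 18.50; label A = above, B = below.
Labels in order: ABBABABAAABB  (n_A = 6, n_B = 6)
Step 2: Count runs R = 8.
Step 3: Under H0 (random ordering), E[R] = 2*n_A*n_B/(n_A+n_B) + 1 = 2*6*6/12 + 1 = 7.0000.
        Var[R] = 2*n_A*n_B*(2*n_A*n_B - n_A - n_B) / ((n_A+n_B)^2 * (n_A+n_B-1)) = 4320/1584 = 2.7273.
        SD[R] = 1.6514.
Step 4: Continuity-corrected z = (R - 0.5 - E[R]) / SD[R] = (8 - 0.5 - 7.0000) / 1.6514 = 0.3028.
Step 5: Two-sided p-value via normal approximation = 2*(1 - Phi(|z|)) = 0.762069.
Step 6: alpha = 0.05. fail to reject H0.

R = 8, z = 0.3028, p = 0.762069, fail to reject H0.


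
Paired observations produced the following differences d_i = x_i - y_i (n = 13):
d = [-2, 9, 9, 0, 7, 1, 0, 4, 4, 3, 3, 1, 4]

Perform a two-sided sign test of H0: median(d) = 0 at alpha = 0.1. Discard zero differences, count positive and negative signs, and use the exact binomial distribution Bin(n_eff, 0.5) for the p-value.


Step 1: Discard zero differences. Original n = 13; n_eff = number of nonzero differences = 11.
Nonzero differences (with sign): -2, +9, +9, +7, +1, +4, +4, +3, +3, +1, +4
Step 2: Count signs: positive = 10, negative = 1.
Step 3: Under H0: P(positive) = 0.5, so the number of positives S ~ Bin(11, 0.5).
Step 4: Two-sided exact p-value = sum of Bin(11,0.5) probabilities at or below the observed probability = 0.011719.
Step 5: alpha = 0.1. reject H0.

n_eff = 11, pos = 10, neg = 1, p = 0.011719, reject H0.


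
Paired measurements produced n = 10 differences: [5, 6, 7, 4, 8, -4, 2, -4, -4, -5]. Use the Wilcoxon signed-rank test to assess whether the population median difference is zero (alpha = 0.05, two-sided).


Step 1: Drop any zero differences (none here) and take |d_i|.
|d| = [5, 6, 7, 4, 8, 4, 2, 4, 4, 5]
Step 2: Midrank |d_i| (ties get averaged ranks).
ranks: |5|->6.5, |6|->8, |7|->9, |4|->3.5, |8|->10, |4|->3.5, |2|->1, |4|->3.5, |4|->3.5, |5|->6.5
Step 3: Attach original signs; sum ranks with positive sign and with negative sign.
W+ = 6.5 + 8 + 9 + 3.5 + 10 + 1 = 38
W- = 3.5 + 3.5 + 3.5 + 6.5 = 17
(Check: W+ + W- = 55 should equal n(n+1)/2 = 55.)
Step 4: Test statistic W = min(W+, W-) = 17.
Step 5: Ties in |d|, so use the tie-corrected normal approximation.
        E[W] = n(n+1)/4 = 10*11/4 = 27.5.
        Tie groups: |d|=4 (t=4), |d|=5 (t=2); sum(t^3 - t) = 66.
        Var[W] = n(n+1)(2n+1)/24 - sum(t^3-t)/48 = 2310/24 - 66/48 = 94.875.
        z = (W - E[W]) / sqrt(Var[W]) = (17 - 27.5) / 9.7404 = -1.0780.
        Two-sided p = 2*Phi(z) = 0.281040.
Step 6: alpha = 0.05. fail to reject H0.

W+ = 38, W- = 17, W = min = 17, p = 0.281040, fail to reject H0.


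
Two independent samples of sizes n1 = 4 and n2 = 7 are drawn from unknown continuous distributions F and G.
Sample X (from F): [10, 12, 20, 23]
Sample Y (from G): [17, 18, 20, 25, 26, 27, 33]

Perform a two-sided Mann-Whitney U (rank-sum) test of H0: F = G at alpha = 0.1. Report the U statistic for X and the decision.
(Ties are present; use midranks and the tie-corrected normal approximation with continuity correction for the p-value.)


Step 1: Combine and sort all 11 observations; assign midranks.
sorted (value, group): (10,X), (12,X), (17,Y), (18,Y), (20,X), (20,Y), (23,X), (25,Y), (26,Y), (27,Y), (33,Y)
ranks: 10->1, 12->2, 17->3, 18->4, 20->5.5, 20->5.5, 23->7, 25->8, 26->9, 27->10, 33->11
Step 2: Rank sum for X: R1 = 1 + 2 + 5.5 + 7 = 15.5.
Step 3: U_X = R1 - n1(n1+1)/2 = 15.5 - 4*5/2 = 15.5 - 10 = 5.5.
       U_Y = n1*n2 - U_X = 28 - 5.5 = 22.5.
Step 4: Ties are present, so use the tie-corrected normal approximation (with continuity correction) for the p-value.
Step 5: p-value = 0.129695; compare to alpha = 0.1. fail to reject H0.

U_X = 5.5, p = 0.129695, fail to reject H0 at alpha = 0.1.


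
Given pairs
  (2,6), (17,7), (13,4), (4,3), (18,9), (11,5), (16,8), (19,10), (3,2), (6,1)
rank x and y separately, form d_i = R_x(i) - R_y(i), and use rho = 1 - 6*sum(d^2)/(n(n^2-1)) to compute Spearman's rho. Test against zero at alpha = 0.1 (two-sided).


Step 1: Rank x and y separately (midranks; no ties here).
rank(x): 2->1, 17->8, 13->6, 4->3, 18->9, 11->5, 16->7, 19->10, 3->2, 6->4
rank(y): 6->6, 7->7, 4->4, 3->3, 9->9, 5->5, 8->8, 10->10, 2->2, 1->1
Step 2: d_i = R_x(i) - R_y(i); compute d_i^2.
  (1-6)^2=25, (8-7)^2=1, (6-4)^2=4, (3-3)^2=0, (9-9)^2=0, (5-5)^2=0, (7-8)^2=1, (10-10)^2=0, (2-2)^2=0, (4-1)^2=9
sum(d^2) = 40.
Step 3: rho = 1 - 6*40 / (10*(10^2 - 1)) = 1 - 240/990 = 0.757576.
Step 4: Under H0, t = rho * sqrt((n-2)/(1-rho^2)) = 3.2827 ~ t(8).
Step 5: Two-sided p-value from the t-distribution with 8 df = 0.011143.
Step 6: alpha = 0.1. reject H0.

rho = 0.7576, p = 0.011143, reject H0 at alpha = 0.1.


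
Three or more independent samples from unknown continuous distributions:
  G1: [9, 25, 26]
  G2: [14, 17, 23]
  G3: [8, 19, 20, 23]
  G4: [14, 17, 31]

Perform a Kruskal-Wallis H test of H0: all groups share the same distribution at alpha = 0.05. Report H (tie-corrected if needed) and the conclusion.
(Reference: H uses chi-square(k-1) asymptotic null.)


Step 1: Combine all N = 13 observations and assign midranks.
sorted (value, group, rank): (8,G3,1), (9,G1,2), (14,G2,3.5), (14,G4,3.5), (17,G2,5.5), (17,G4,5.5), (19,G3,7), (20,G3,8), (23,G2,9.5), (23,G3,9.5), (25,G1,11), (26,G1,12), (31,G4,13)
Step 2: Sum ranks within each group.
R_1 = 25 (n_1 = 3)
R_2 = 18.5 (n_2 = 3)
R_3 = 25.5 (n_3 = 4)
R_4 = 22 (n_4 = 3)
Step 3: H = 12/(N(N+1)) * sum(R_i^2/n_i) - 3(N+1)
     = 12/(13*14) * (25^2/3 + 18.5^2/3 + 25.5^2/4 + 22^2/3) - 3*14
     = 0.065934 * 646.312 - 42
     = 0.614011.
Step 4: Ties present; correction factor C = 1 - 18/(13^3 - 13) = 0.991758. Corrected H = 0.614011 / 0.991758 = 0.619114.
Step 5: Under H0, H ~ chi^2(3); p-value = 0.892043.
Step 6: alpha = 0.05. fail to reject H0.

H = 0.6191, df = 3, p = 0.892043, fail to reject H0.
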